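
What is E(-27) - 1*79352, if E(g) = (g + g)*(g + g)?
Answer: -76436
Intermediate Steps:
E(g) = 4*g**2 (E(g) = (2*g)*(2*g) = 4*g**2)
E(-27) - 1*79352 = 4*(-27)**2 - 1*79352 = 4*729 - 79352 = 2916 - 79352 = -76436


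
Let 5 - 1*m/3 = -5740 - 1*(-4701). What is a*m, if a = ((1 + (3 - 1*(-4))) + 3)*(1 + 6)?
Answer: 241164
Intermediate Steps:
a = 77 (a = ((1 + (3 + 4)) + 3)*7 = ((1 + 7) + 3)*7 = (8 + 3)*7 = 11*7 = 77)
m = 3132 (m = 15 - 3*(-5740 - 1*(-4701)) = 15 - 3*(-5740 + 4701) = 15 - 3*(-1039) = 15 + 3117 = 3132)
a*m = 77*3132 = 241164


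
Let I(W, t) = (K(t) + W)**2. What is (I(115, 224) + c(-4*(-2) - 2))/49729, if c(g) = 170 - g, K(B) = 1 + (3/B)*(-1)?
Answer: 683241225/2495202304 ≈ 0.27382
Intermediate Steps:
K(B) = 1 - 3/B
I(W, t) = (W + (-3 + t)/t)**2 (I(W, t) = ((-3 + t)/t + W)**2 = (W + (-3 + t)/t)**2)
(I(115, 224) + c(-4*(-2) - 2))/49729 = ((-3 + 224 + 115*224)**2/224**2 + (170 - (-4*(-2) - 2)))/49729 = ((-3 + 224 + 25760)**2/50176 + (170 - (8 - 2)))*(1/49729) = ((1/50176)*25981**2 + (170 - 1*6))*(1/49729) = ((1/50176)*675012361 + (170 - 6))*(1/49729) = (675012361/50176 + 164)*(1/49729) = (683241225/50176)*(1/49729) = 683241225/2495202304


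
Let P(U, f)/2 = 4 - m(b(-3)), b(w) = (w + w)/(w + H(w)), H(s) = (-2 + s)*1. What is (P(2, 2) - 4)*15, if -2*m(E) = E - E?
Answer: 60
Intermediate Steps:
H(s) = -2 + s
b(w) = 2*w/(-2 + 2*w) (b(w) = (w + w)/(w + (-2 + w)) = (2*w)/(-2 + 2*w) = 2*w/(-2 + 2*w))
m(E) = 0 (m(E) = -(E - E)/2 = -½*0 = 0)
P(U, f) = 8 (P(U, f) = 2*(4 - 1*0) = 2*(4 + 0) = 2*4 = 8)
(P(2, 2) - 4)*15 = (8 - 4)*15 = 4*15 = 60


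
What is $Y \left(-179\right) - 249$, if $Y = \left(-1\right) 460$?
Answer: $82091$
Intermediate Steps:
$Y = -460$
$Y \left(-179\right) - 249 = \left(-460\right) \left(-179\right) - 249 = 82340 - 249 = 82091$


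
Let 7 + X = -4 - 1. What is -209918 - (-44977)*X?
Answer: -749642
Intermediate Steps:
X = -12 (X = -7 + (-4 - 1) = -7 - 5 = -12)
-209918 - (-44977)*X = -209918 - (-44977)*(-12) = -209918 - 1*539724 = -209918 - 539724 = -749642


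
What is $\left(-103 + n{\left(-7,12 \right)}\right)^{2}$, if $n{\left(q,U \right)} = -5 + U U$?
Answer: $1296$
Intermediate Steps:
$n{\left(q,U \right)} = -5 + U^{2}$
$\left(-103 + n{\left(-7,12 \right)}\right)^{2} = \left(-103 - \left(5 - 12^{2}\right)\right)^{2} = \left(-103 + \left(-5 + 144\right)\right)^{2} = \left(-103 + 139\right)^{2} = 36^{2} = 1296$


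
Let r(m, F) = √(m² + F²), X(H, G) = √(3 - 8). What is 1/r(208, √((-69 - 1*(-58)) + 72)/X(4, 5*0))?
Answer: √1081295/216259 ≈ 0.0048084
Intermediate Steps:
X(H, G) = I*√5 (X(H, G) = √(-5) = I*√5)
r(m, F) = √(F² + m²)
1/r(208, √((-69 - 1*(-58)) + 72)/X(4, 5*0)) = 1/(√((√((-69 - 1*(-58)) + 72)/((I*√5)))² + 208²)) = 1/(√((√((-69 + 58) + 72)*(-I*√5/5))² + 43264)) = 1/(√((√(-11 + 72)*(-I*√5/5))² + 43264)) = 1/(√((√61*(-I*√5/5))² + 43264)) = 1/(√((-I*√305/5)² + 43264)) = 1/(√(-61/5 + 43264)) = 1/(√(216259/5)) = 1/(√1081295/5) = √1081295/216259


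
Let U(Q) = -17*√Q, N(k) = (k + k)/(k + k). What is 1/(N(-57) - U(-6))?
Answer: 1/1735 - 17*I*√6/1735 ≈ 0.00057637 - 0.024001*I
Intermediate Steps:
N(k) = 1 (N(k) = (2*k)/((2*k)) = (2*k)*(1/(2*k)) = 1)
1/(N(-57) - U(-6)) = 1/(1 - (-17)*√(-6)) = 1/(1 - (-17)*I*√6) = 1/(1 + 17*I*√6)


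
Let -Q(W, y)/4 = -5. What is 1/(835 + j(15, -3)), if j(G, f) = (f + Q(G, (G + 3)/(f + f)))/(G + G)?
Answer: 30/25067 ≈ 0.0011968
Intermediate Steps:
Q(W, y) = 20 (Q(W, y) = -4*(-5) = 20)
j(G, f) = (20 + f)/(2*G) (j(G, f) = (f + 20)/(G + G) = (20 + f)/((2*G)) = (20 + f)*(1/(2*G)) = (20 + f)/(2*G))
1/(835 + j(15, -3)) = 1/(835 + (1/2)*(20 - 3)/15) = 1/(835 + (1/2)*(1/15)*17) = 1/(835 + 17/30) = 1/(25067/30) = 30/25067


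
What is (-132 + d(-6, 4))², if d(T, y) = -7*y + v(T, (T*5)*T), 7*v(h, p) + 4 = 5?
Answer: 1252161/49 ≈ 25554.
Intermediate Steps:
v(h, p) = ⅐ (v(h, p) = -4/7 + (⅐)*5 = -4/7 + 5/7 = ⅐)
d(T, y) = ⅐ - 7*y (d(T, y) = -7*y + ⅐ = ⅐ - 7*y)
(-132 + d(-6, 4))² = (-132 + (⅐ - 7*4))² = (-132 + (⅐ - 28))² = (-132 - 195/7)² = (-1119/7)² = 1252161/49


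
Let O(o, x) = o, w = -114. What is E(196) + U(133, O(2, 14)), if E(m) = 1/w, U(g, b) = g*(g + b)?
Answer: 2046869/114 ≈ 17955.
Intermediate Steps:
U(g, b) = g*(b + g)
E(m) = -1/114 (E(m) = 1/(-114) = -1/114)
E(196) + U(133, O(2, 14)) = -1/114 + 133*(2 + 133) = -1/114 + 133*135 = -1/114 + 17955 = 2046869/114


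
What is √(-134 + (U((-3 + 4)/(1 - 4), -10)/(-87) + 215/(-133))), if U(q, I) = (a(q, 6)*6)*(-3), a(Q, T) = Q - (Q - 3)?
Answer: I*√2008258903/3857 ≈ 11.619*I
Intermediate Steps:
a(Q, T) = 3 (a(Q, T) = Q - (-3 + Q) = Q + (3 - Q) = 3)
U(q, I) = -54 (U(q, I) = (3*6)*(-3) = 18*(-3) = -54)
√(-134 + (U((-3 + 4)/(1 - 4), -10)/(-87) + 215/(-133))) = √(-134 + (-54/(-87) + 215/(-133))) = √(-134 + (-54*(-1/87) + 215*(-1/133))) = √(-134 + (18/29 - 215/133)) = √(-134 - 3841/3857) = √(-520679/3857) = I*√2008258903/3857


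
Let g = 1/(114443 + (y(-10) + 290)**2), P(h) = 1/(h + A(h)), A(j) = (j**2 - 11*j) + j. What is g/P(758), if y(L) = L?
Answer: 81106/27549 ≈ 2.9441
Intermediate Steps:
A(j) = j**2 - 10*j
P(h) = 1/(h + h*(-10 + h))
g = 1/192843 (g = 1/(114443 + (-10 + 290)**2) = 1/(114443 + 280**2) = 1/(114443 + 78400) = 1/192843 ≈ 5.1856e-6)
g/P(758) = 1/(192843*((1/(758*(-9 + 758))))) = 1/(192843*(((1/758)/749))) = 1/(192843*(((1/758)*(1/749)))) = 1/(192843*(1/567742)) = (1/192843)*567742 = 81106/27549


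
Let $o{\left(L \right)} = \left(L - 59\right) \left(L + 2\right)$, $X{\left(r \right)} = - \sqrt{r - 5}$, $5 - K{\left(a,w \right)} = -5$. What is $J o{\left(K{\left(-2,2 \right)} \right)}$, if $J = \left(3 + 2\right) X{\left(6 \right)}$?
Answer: $2940$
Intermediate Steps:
$K{\left(a,w \right)} = 10$ ($K{\left(a,w \right)} = 5 - -5 = 5 + 5 = 10$)
$X{\left(r \right)} = - \sqrt{-5 + r}$
$o{\left(L \right)} = \left(-59 + L\right) \left(2 + L\right)$
$J = -5$ ($J = \left(3 + 2\right) \left(- \sqrt{-5 + 6}\right) = 5 \left(- \sqrt{1}\right) = 5 \left(\left(-1\right) 1\right) = 5 \left(-1\right) = -5$)
$J o{\left(K{\left(-2,2 \right)} \right)} = - 5 \left(-118 + 10^{2} - 570\right) = - 5 \left(-118 + 100 - 570\right) = \left(-5\right) \left(-588\right) = 2940$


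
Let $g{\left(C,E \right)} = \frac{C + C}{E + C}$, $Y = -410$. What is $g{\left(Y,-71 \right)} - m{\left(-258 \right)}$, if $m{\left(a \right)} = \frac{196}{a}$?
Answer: $\frac{152918}{62049} \approx 2.4645$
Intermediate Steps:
$g{\left(C,E \right)} = \frac{2 C}{C + E}$
$g{\left(Y,-71 \right)} - m{\left(-258 \right)} = 2 \left(-410\right) \frac{1}{-410 - 71} - \frac{196}{-258} = 2 \left(-410\right) \frac{1}{-481} - 196 \left(- \frac{1}{258}\right) = 2 \left(-410\right) \left(- \frac{1}{481}\right) - - \frac{98}{129} = \frac{820}{481} + \frac{98}{129} = \frac{152918}{62049}$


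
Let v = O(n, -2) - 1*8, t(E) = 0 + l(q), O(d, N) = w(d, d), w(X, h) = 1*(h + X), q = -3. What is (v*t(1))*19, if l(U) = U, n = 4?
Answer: 0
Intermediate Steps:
w(X, h) = X + h (w(X, h) = 1*(X + h) = X + h)
O(d, N) = 2*d (O(d, N) = d + d = 2*d)
t(E) = -3 (t(E) = 0 - 3 = -3)
v = 0 (v = 2*4 - 1*8 = 8 - 8 = 0)
(v*t(1))*19 = (0*(-3))*19 = 0*19 = 0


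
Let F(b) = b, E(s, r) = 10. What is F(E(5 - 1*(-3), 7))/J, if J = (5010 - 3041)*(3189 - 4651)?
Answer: -5/1439339 ≈ -3.4738e-6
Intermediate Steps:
J = -2878678 (J = 1969*(-1462) = -2878678)
F(E(5 - 1*(-3), 7))/J = 10/(-2878678) = 10*(-1/2878678) = -5/1439339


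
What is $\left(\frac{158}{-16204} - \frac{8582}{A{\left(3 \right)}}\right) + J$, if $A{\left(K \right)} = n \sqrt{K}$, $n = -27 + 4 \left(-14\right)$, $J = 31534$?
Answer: $\frac{255488389}{8102} + \frac{8582 \sqrt{3}}{249} \approx 31594.0$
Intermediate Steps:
$n = -83$ ($n = -27 - 56 = -83$)
$A{\left(K \right)} = - 83 \sqrt{K}$
$\left(\frac{158}{-16204} - \frac{8582}{A{\left(3 \right)}}\right) + J = \left(\frac{158}{-16204} - \frac{8582}{\left(-83\right) \sqrt{3}}\right) + 31534 = \left(158 \left(- \frac{1}{16204}\right) - 8582 \left(- \frac{\sqrt{3}}{249}\right)\right) + 31534 = \left(- \frac{79}{8102} + \frac{8582 \sqrt{3}}{249}\right) + 31534 = \frac{255488389}{8102} + \frac{8582 \sqrt{3}}{249}$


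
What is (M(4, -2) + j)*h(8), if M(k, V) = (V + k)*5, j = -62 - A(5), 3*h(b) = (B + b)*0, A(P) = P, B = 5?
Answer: 0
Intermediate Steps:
h(b) = 0 (h(b) = ((5 + b)*0)/3 = (1/3)*0 = 0)
j = -67 (j = -62 - 1*5 = -62 - 5 = -67)
M(k, V) = 5*V + 5*k
(M(4, -2) + j)*h(8) = ((5*(-2) + 5*4) - 67)*0 = ((-10 + 20) - 67)*0 = (10 - 67)*0 = -57*0 = 0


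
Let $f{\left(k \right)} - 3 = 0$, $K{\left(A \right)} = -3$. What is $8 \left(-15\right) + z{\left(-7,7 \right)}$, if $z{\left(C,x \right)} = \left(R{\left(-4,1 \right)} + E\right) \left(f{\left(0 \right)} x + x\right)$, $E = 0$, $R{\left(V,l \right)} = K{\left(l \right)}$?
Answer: $-204$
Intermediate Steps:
$R{\left(V,l \right)} = -3$
$f{\left(k \right)} = 3$ ($f{\left(k \right)} = 3 + 0 = 3$)
$z{\left(C,x \right)} = - 12 x$ ($z{\left(C,x \right)} = \left(-3 + 0\right) \left(3 x + x\right) = - 3 \cdot 4 x = - 12 x$)
$8 \left(-15\right) + z{\left(-7,7 \right)} = 8 \left(-15\right) - 84 = -120 - 84 = -204$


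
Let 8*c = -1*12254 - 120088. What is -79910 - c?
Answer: -253469/4 ≈ -63367.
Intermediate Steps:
c = -66171/4 (c = (-1*12254 - 120088)/8 = (-12254 - 120088)/8 = (1/8)*(-132342) = -66171/4 ≈ -16543.)
-79910 - c = -79910 - 1*(-66171/4) = -79910 + 66171/4 = -253469/4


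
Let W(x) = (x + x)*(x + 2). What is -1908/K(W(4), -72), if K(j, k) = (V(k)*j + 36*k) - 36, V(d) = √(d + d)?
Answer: 3869/5585 + 848*I/5585 ≈ 0.69275 + 0.15184*I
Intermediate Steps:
W(x) = 2*x*(2 + x) (W(x) = (2*x)*(2 + x) = 2*x*(2 + x))
V(d) = √2*√d (V(d) = √(2*d) = √2*√d)
K(j, k) = -36 + 36*k + j*√2*√k (K(j, k) = ((√2*√k)*j + 36*k) - 36 = (j*√2*√k + 36*k) - 36 = (36*k + j*√2*√k) - 36 = -36 + 36*k + j*√2*√k)
-1908/K(W(4), -72) = -1908/(-36 + 36*(-72) + (2*4*(2 + 4))*√2*√(-72)) = -1908/(-36 - 2592 + (2*4*6)*√2*(6*I*√2)) = -1908/(-36 - 2592 + 48*√2*(6*I*√2)) = -1908/(-36 - 2592 + 576*I) = -1908*(-2628 - 576*I)/7238160 = -53*(-2628 - 576*I)/201060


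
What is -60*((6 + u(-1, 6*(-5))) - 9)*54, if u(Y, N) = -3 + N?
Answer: 116640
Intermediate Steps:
-60*((6 + u(-1, 6*(-5))) - 9)*54 = -60*((6 + (-3 + 6*(-5))) - 9)*54 = -60*((6 + (-3 - 30)) - 9)*54 = -60*((6 - 33) - 9)*54 = -60*(-27 - 9)*54 = -60*(-36)*54 = 2160*54 = 116640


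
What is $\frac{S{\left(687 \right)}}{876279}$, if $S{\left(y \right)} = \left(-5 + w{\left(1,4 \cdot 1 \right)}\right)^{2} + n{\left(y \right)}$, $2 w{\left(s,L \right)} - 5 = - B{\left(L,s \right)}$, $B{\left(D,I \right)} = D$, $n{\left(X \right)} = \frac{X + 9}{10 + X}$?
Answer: $\frac{19747}{814355284} \approx 2.4249 \cdot 10^{-5}$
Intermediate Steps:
$n{\left(X \right)} = \frac{9 + X}{10 + X}$
$w{\left(s,L \right)} = \frac{5}{2} - \frac{L}{2}$ ($w{\left(s,L \right)} = \frac{5}{2} + \frac{\left(-1\right) L}{2} = \frac{5}{2} - \frac{L}{2}$)
$S{\left(y \right)} = \frac{81}{4} + \frac{9 + y}{10 + y}$ ($S{\left(y \right)} = \left(-5 + \left(\frac{5}{2} - \frac{4 \cdot 1}{2}\right)\right)^{2} + \frac{9 + y}{10 + y} = \left(-5 + \left(\frac{5}{2} - 2\right)\right)^{2} + \frac{9 + y}{10 + y} = \left(-5 + \frac{1}{2}\right)^{2} + \frac{9 + y}{10 + y} = \left(- \frac{9}{2}\right)^{2} + \frac{9 + y}{10 + y} = \frac{81}{4} + \frac{9 + y}{10 + y}$)
$\frac{S{\left(687 \right)}}{876279} = \frac{\frac{1}{4} \frac{1}{10 + 687} \left(846 + 85 \cdot 687\right)}{876279} = \frac{846 + 58395}{4 \cdot 697} \cdot \frac{1}{876279} = \frac{1}{4} \cdot \frac{1}{697} \cdot 59241 \cdot \frac{1}{876279} = \frac{59241}{2788} \cdot \frac{1}{876279} = \frac{19747}{814355284}$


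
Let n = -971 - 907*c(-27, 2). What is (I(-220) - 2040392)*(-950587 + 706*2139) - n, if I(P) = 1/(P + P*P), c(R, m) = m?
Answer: -55006875681647473/48180 ≈ -1.1417e+12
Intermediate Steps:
I(P) = 1/(P + P**2)
n = -2785 (n = -971 - 907*2 = -971 - 1814 = -2785)
(I(-220) - 2040392)*(-950587 + 706*2139) - n = (1/((-220)*(1 - 220)) - 2040392)*(-950587 + 706*2139) - 1*(-2785) = (-1/220/(-219) - 2040392)*(-950587 + 1510134) + 2785 = (-1/220*(-1/219) - 2040392)*559547 + 2785 = (1/48180 - 2040392)*559547 + 2785 = -98306086559/48180*559547 + 2785 = -55006875815828773/48180 + 2785 = -55006875681647473/48180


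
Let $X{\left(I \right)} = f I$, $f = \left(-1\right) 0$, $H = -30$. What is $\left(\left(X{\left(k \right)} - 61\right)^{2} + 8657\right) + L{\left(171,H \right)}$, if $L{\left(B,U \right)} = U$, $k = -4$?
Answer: $12348$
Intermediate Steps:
$f = 0$
$X{\left(I \right)} = 0$ ($X{\left(I \right)} = 0 I = 0$)
$\left(\left(X{\left(k \right)} - 61\right)^{2} + 8657\right) + L{\left(171,H \right)} = \left(\left(0 - 61\right)^{2} + 8657\right) - 30 = \left(\left(-61\right)^{2} + 8657\right) - 30 = \left(3721 + 8657\right) - 30 = 12378 - 30 = 12348$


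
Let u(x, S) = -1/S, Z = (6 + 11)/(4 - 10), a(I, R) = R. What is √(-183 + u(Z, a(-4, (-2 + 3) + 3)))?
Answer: I*√733/2 ≈ 13.537*I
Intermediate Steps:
Z = -17/6 (Z = 17/(-6) = 17*(-⅙) = -17/6 ≈ -2.8333)
√(-183 + u(Z, a(-4, (-2 + 3) + 3))) = √(-183 - 1/((-2 + 3) + 3)) = √(-183 - 1/(1 + 3)) = √(-183 - 1/4) = √(-183 - 1*¼) = √(-183 - ¼) = √(-733/4) = I*√733/2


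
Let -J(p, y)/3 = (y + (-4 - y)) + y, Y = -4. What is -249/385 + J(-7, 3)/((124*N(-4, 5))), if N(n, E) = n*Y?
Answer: -492861/763840 ≈ -0.64524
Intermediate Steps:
N(n, E) = -4*n (N(n, E) = n*(-4) = -4*n)
J(p, y) = 12 - 3*y (J(p, y) = -3*((y + (-4 - y)) + y) = -3*(-4 + y) = 12 - 3*y)
-249/385 + J(-7, 3)/((124*N(-4, 5))) = -249/385 + (12 - 3*3)/((124*(-4*(-4)))) = -249*1/385 + (12 - 9)/((124*16)) = -249/385 + 3/1984 = -492861/763840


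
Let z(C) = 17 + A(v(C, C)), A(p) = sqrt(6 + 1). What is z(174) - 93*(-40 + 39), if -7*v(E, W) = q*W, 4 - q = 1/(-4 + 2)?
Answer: 110 + sqrt(7) ≈ 112.65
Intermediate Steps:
q = 9/2 (q = 4 - 1/(-4 + 2) = 4 - 1/(-2) = 4 - 1*(-1/2) = 4 + 1/2 = 9/2 ≈ 4.5000)
v(E, W) = -9*W/14
A(p) = sqrt(7)
z(C) = 17 + sqrt(7)
z(174) - 93*(-40 + 39) = (17 + sqrt(7)) - 93*(-40 + 39) = (17 + sqrt(7)) - 93*(-1) = (17 + sqrt(7)) - 1*(-93) = (17 + sqrt(7)) + 93 = 110 + sqrt(7)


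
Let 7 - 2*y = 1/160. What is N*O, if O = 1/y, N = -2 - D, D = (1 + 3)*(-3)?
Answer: 3200/1119 ≈ 2.8597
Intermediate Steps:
D = -12 (D = 4*(-3) = -12)
y = 1119/320 (y = 7/2 - 1/2/160 = 7/2 - 1/2*1/160 = 7/2 - 1/320 = 1119/320 ≈ 3.4969)
N = 10 (N = -2 - 1*(-12) = -2 + 12 = 10)
O = 320/1119 (O = 1/(1119/320) = 320/1119 ≈ 0.28597)
N*O = 10*(320/1119) = 3200/1119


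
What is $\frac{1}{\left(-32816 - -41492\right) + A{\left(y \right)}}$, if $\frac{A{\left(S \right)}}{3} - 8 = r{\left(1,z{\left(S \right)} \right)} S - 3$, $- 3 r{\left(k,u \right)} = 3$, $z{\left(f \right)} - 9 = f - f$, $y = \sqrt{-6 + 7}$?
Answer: $\frac{1}{8688} \approx 0.0001151$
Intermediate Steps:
$y = 1$ ($y = \sqrt{1} = 1$)
$z{\left(f \right)} = 9$ ($z{\left(f \right)} = 9 + \left(f - f\right) = 9 + 0 = 9$)
$r{\left(k,u \right)} = -1$ ($r{\left(k,u \right)} = \left(- \frac{1}{3}\right) 3 = -1$)
$A{\left(S \right)} = 15 - 3 S$ ($A{\left(S \right)} = 24 + 3 \left(- S - 3\right) = 24 + 3 \left(-3 - S\right) = 24 - \left(9 + 3 S\right) = 15 - 3 S$)
$\frac{1}{\left(-32816 - -41492\right) + A{\left(y \right)}} = \frac{1}{\left(-32816 - -41492\right) + \left(15 - 3\right)} = \frac{1}{\left(-32816 + 41492\right) + \left(15 - 3\right)} = \frac{1}{8676 + 12} = \frac{1}{8688}$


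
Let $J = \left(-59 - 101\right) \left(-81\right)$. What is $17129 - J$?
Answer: $4169$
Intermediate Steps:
$J = 12960$ ($J = \left(-160\right) \left(-81\right) = 12960$)
$17129 - J = 17129 - 12960 = 4169$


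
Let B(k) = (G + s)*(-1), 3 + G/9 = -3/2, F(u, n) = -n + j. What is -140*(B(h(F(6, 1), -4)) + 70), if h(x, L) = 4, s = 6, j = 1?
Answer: -14630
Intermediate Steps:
F(u, n) = 1 - n (F(u, n) = -n + 1 = 1 - n)
G = -81/2 (G = -27 + 9*(-3/2) = -27 - 27/2 = -81/2 ≈ -40.500)
B(k) = 69/2 (B(k) = (-81/2 + 6)*(-1) = -69/2*(-1) = 69/2)
-140*(B(h(F(6, 1), -4)) + 70) = -140*(69/2 + 70) = -140*209/2 = -14630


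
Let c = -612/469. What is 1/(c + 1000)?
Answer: 469/468388 ≈ 0.0010013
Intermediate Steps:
c = -612/469 (c = -612*1/469 = -612/469 ≈ -1.3049)
1/(c + 1000) = 1/(-612/469 + 1000) = 1/(468388/469) = 469/468388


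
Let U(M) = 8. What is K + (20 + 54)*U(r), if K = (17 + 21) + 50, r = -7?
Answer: 680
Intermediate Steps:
K = 88 (K = 38 + 50 = 88)
K + (20 + 54)*U(r) = 88 + (20 + 54)*8 = 88 + 74*8 = 88 + 592 = 680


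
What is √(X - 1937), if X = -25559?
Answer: 2*I*√6874 ≈ 165.82*I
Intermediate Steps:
√(X - 1937) = √(-25559 - 1937) = √(-27496) = 2*I*√6874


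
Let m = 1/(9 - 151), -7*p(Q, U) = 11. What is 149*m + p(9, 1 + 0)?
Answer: -2605/994 ≈ -2.6207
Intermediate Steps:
p(Q, U) = -11/7 (p(Q, U) = -1/7*11 = -11/7)
m = -1/142 (m = 1/(-142) = -1/142 ≈ -0.0070423)
149*m + p(9, 1 + 0) = 149*(-1/142) - 11/7 = -149/142 - 11/7 = -2605/994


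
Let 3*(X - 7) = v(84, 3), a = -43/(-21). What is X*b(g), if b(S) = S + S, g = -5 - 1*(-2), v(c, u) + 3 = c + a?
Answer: -4370/21 ≈ -208.10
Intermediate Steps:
a = 43/21 (a = -43*(-1/21) = 43/21 ≈ 2.0476)
v(c, u) = -20/21 + c (v(c, u) = -3 + (c + 43/21) = -3 + (43/21 + c) = -20/21 + c)
g = -3 (g = -5 + 2 = -3)
X = 2185/63 (X = 7 + (-20/21 + 84)/3 = 7 + (1/3)*(1744/21) = 7 + 1744/63 = 2185/63 ≈ 34.683)
b(S) = 2*S
X*b(g) = 2185*(2*(-3))/63 = (2185/63)*(-6) = -4370/21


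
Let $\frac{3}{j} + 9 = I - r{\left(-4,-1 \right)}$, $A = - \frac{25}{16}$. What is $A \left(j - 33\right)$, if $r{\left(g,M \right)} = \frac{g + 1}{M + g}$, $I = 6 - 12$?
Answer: $\frac{21575}{416} \approx 51.863$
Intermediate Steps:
$I = -6$ ($I = 6 - 12 = -6$)
$A = - \frac{25}{16}$ ($A = \left(-25\right) \frac{1}{16} = - \frac{25}{16} \approx -1.5625$)
$r{\left(g,M \right)} = \frac{1 + g}{M + g}$
$j = - \frac{5}{26}$ ($j = \frac{3}{-9 - \left(6 + \frac{1 - 4}{-1 - 4}\right)} = \frac{3}{-9 - \left(6 + \frac{1}{-5} \left(-3\right)\right)} = \frac{3}{-9 - \left(6 - - \frac{3}{5}\right)} = \frac{3}{-9 - \frac{33}{5}} = \frac{3}{- \frac{78}{5}} = 3 \left(- \frac{5}{78}\right) = - \frac{5}{26} \approx -0.19231$)
$A \left(j - 33\right) = - \frac{25 \left(- \frac{5}{26} - 33\right)}{16} = \left(- \frac{25}{16}\right) \left(- \frac{863}{26}\right) = \frac{21575}{416}$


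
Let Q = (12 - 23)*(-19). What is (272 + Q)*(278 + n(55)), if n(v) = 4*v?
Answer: 239538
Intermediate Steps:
Q = 209 (Q = -11*(-19) = 209)
(272 + Q)*(278 + n(55)) = (272 + 209)*(278 + 4*55) = 481*(278 + 220) = 481*498 = 239538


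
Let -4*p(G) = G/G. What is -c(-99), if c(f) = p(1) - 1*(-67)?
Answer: -267/4 ≈ -66.750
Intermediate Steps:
p(G) = -1/4 (p(G) = -G/(4*G) = -1/4*1 = -1/4)
c(f) = 267/4 (c(f) = -1/4 - 1*(-67) = -1/4 + 67 = 267/4)
-c(-99) = -1*267/4 = -267/4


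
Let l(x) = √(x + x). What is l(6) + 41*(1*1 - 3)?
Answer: -82 + 2*√3 ≈ -78.536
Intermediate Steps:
l(x) = √2*√x (l(x) = √(2*x) = √2*√x)
l(6) + 41*(1*1 - 3) = √2*√6 + 41*(1*1 - 3) = 2*√3 + 41*(1 - 3) = 2*√3 + 41*(-2) = 2*√3 - 82 = -82 + 2*√3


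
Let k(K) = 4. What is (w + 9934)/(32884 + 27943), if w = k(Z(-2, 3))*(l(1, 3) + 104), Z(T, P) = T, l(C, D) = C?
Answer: 10354/60827 ≈ 0.17022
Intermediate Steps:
w = 420 (w = 4*(1 + 104) = 4*105 = 420)
(w + 9934)/(32884 + 27943) = (420 + 9934)/(32884 + 27943) = 10354/60827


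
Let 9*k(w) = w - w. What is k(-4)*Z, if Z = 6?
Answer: 0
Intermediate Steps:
k(w) = 0 (k(w) = (w - w)/9 = (⅑)*0 = 0)
k(-4)*Z = 0*6 = 0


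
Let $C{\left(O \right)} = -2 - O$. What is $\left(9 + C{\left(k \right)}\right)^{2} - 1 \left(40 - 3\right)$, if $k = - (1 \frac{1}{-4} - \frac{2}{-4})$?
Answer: $\frac{249}{16} \approx 15.563$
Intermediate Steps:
$k = - \frac{1}{4}$ ($k = - (1 \left(- \frac{1}{4}\right) - - \frac{1}{2}) = - (- \frac{1}{4} + \frac{1}{2}) = \left(-1\right) \frac{1}{4} = - \frac{1}{4} \approx -0.25$)
$\left(9 + C{\left(k \right)}\right)^{2} - 1 \left(40 - 3\right) = \left(9 - \frac{7}{4}\right)^{2} - 1 \left(40 - 3\right) = \left(9 + \left(-2 + \frac{1}{4}\right)\right)^{2} - 1 \cdot 37 = \left(9 - \frac{7}{4}\right)^{2} - 37 = \left(\frac{29}{4}\right)^{2} - 37 = \frac{841}{16} - 37 = \frac{249}{16}$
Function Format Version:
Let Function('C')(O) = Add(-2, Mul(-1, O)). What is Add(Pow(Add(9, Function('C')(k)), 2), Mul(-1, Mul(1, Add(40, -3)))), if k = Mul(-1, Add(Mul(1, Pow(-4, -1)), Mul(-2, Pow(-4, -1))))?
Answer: Rational(249, 16) ≈ 15.563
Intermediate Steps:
k = Rational(-1, 4) (k = Mul(-1, Add(Mul(1, Rational(-1, 4)), Mul(-2, Rational(-1, 4)))) = Mul(-1, Add(Rational(-1, 4), Rational(1, 2))) = Mul(-1, Rational(1, 4)) = Rational(-1, 4) ≈ -0.25000)
Add(Pow(Add(9, Function('C')(k)), 2), Mul(-1, Mul(1, Add(40, -3)))) = Add(Pow(Add(9, Add(-2, Mul(-1, Rational(-1, 4)))), 2), Mul(-1, Mul(1, Add(40, -3)))) = Add(Pow(Add(9, Add(-2, Rational(1, 4))), 2), Mul(-1, Mul(1, 37))) = Add(Pow(Add(9, Rational(-7, 4)), 2), Mul(-1, 37)) = Add(Pow(Rational(29, 4), 2), -37) = Add(Rational(841, 16), -37) = Rational(249, 16)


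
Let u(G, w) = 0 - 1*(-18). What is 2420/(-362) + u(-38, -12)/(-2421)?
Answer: -325852/48689 ≈ -6.6925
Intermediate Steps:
u(G, w) = 18 (u(G, w) = 0 + 18 = 18)
2420/(-362) + u(-38, -12)/(-2421) = 2420/(-362) + 18/(-2421) = 2420*(-1/362) + 18*(-1/2421) = -1210/181 - 2/269 = -325852/48689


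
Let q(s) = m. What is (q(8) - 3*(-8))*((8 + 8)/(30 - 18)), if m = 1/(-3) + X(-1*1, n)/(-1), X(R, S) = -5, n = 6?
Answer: 344/9 ≈ 38.222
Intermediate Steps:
m = 14/3 (m = 1/(-3) - 5/(-1) = 1*(-⅓) - 5*(-1) = -⅓ + 5 = 14/3 ≈ 4.6667)
q(s) = 14/3
(q(8) - 3*(-8))*((8 + 8)/(30 - 18)) = (14/3 - 3*(-8))*((8 + 8)/(30 - 18)) = (14/3 + 24)*(16/12) = 86*(16*(1/12))/3 = (86/3)*(4/3) = 344/9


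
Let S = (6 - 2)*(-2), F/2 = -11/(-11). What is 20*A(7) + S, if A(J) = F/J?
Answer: -16/7 ≈ -2.2857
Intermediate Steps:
F = 2 (F = 2*(-11/(-11)) = 2*(-11*(-1/11)) = 2*1 = 2)
A(J) = 2/J
S = -8 (S = 4*(-2) = -8)
20*A(7) + S = 20*(2/7) - 8 = 40/7 - 8 = -16/7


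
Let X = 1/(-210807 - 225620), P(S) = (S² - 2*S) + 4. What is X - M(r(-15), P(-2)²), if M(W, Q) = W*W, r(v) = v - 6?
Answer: -192464308/436427 ≈ -441.00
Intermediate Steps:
r(v) = -6 + v
P(S) = 4 + S² - 2*S
X = -1/436427 (X = 1/(-436427) = -1/436427 ≈ -2.2913e-6)
M(W, Q) = W²
X - M(r(-15), P(-2)²) = -1/436427 - (-6 - 15)² = -1/436427 - 1*(-21)² = -1/436427 - 1*441 = -1/436427 - 441 = -192464308/436427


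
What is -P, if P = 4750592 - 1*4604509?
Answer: -146083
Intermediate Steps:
P = 146083 (P = 4750592 - 4604509 = 146083)
-P = -1*146083 = -146083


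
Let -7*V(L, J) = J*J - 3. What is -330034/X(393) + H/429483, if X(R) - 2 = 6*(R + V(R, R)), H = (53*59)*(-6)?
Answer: 162521933347/65149421558 ≈ 2.4946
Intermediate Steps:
V(L, J) = 3/7 - J**2/7 (V(L, J) = -(J*J - 3)/7 = -(J**2 - 3)/7 = -(-3 + J**2)/7 = 3/7 - J**2/7)
H = -18762 (H = 3127*(-6) = -18762)
X(R) = 32/7 + 6*R - 6*R**2/7 (X(R) = 2 + 6*(R + (3/7 - R**2/7)) = 2 + 6*(3/7 + R - R**2/7) = 2 + (18/7 + 6*R - 6*R**2/7) = 32/7 + 6*R - 6*R**2/7)
-330034/X(393) + H/429483 = -330034/(32/7 + 6*393 - 6/7*393**2) - 18762/429483 = -330034/(32/7 + 2358 - 6/7*154449) - 18762*1/429483 = -330034/(32/7 + 2358 - 926694/7) - 6254/143161 = -330034/(-910156/7) - 6254/143161 = -330034*(-7/910156) - 6254/143161 = 1155119/455078 - 6254/143161 = 162521933347/65149421558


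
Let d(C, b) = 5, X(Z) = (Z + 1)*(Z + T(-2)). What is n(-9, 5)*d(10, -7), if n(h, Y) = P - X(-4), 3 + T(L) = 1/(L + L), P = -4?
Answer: -515/4 ≈ -128.75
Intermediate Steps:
T(L) = -3 + 1/(2*L) (T(L) = -3 + 1/(L + L) = -3 + 1/(2*L))
X(Z) = (1 + Z)*(-13/4 + Z) (X(Z) = (Z + 1)*(Z + (-3 + (½)/(-2))) = (1 + Z)*(Z + (-3 + (½)*(-½))) = (1 + Z)*(Z + (-3 - ¼)) = (1 + Z)*(Z - 13/4) = (1 + Z)*(-13/4 + Z))
n(h, Y) = -103/4 (n(h, Y) = -4 - (-13/4 + (-4)² - 9/4*(-4)) = -4 - (-13/4 + 16 + 9) = -4 - 1*87/4 = -4 - 87/4 = -103/4)
n(-9, 5)*d(10, -7) = -103/4*5 = -515/4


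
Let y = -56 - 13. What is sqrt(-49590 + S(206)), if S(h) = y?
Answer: I*sqrt(49659) ≈ 222.84*I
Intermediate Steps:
y = -69
S(h) = -69
sqrt(-49590 + S(206)) = sqrt(-49590 - 69) = sqrt(-49659) = I*sqrt(49659)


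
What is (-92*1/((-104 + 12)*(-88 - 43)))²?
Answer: 1/17161 ≈ 5.8272e-5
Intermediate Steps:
(-92*1/((-104 + 12)*(-88 - 43)))² = (-92/((-92*(-131))))² = (-92/12052)² = (-92*1/12052)² = (-1/131)² = 1/17161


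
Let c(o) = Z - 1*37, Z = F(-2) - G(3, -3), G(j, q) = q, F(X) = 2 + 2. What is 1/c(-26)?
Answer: -1/30 ≈ -0.033333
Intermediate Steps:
F(X) = 4
Z = 7 (Z = 4 - 1*(-3) = 4 + 3 = 7)
c(o) = -30 (c(o) = 7 - 1*37 = 7 - 37 = -30)
1/c(-26) = 1/(-30) = -1/30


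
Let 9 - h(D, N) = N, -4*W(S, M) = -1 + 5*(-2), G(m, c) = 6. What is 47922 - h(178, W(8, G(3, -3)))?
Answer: 191663/4 ≈ 47916.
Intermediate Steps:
W(S, M) = 11/4 (W(S, M) = -(-1 + 5*(-2))/4 = -(-1 - 10)/4 = -1/4*(-11) = 11/4)
h(D, N) = 9 - N
47922 - h(178, W(8, G(3, -3))) = 47922 - (9 - 1*11/4) = 47922 - (9 - 11/4) = 47922 - 1*25/4 = 47922 - 25/4 = 191663/4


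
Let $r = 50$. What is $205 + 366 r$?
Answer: $18505$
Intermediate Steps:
$205 + 366 r = 205 + 366 \cdot 50 = 205 + 18300 = 18505$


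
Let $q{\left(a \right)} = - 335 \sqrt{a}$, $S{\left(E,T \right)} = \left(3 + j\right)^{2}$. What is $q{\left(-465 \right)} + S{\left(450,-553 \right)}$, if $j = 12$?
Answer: $225 - 335 i \sqrt{465} \approx 225.0 - 7223.9 i$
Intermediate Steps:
$S{\left(E,T \right)} = 225$ ($S{\left(E,T \right)} = \left(3 + 12\right)^{2} = 15^{2} = 225$)
$q{\left(-465 \right)} + S{\left(450,-553 \right)} = - 335 \sqrt{-465} + 225 = - 335 i \sqrt{465} + 225 = 225 - 335 i \sqrt{465}$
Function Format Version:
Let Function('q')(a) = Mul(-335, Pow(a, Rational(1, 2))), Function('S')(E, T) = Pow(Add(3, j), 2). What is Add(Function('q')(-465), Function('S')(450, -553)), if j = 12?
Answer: Add(225, Mul(-335, I, Pow(465, Rational(1, 2)))) ≈ Add(225.00, Mul(-7223.9, I))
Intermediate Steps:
Function('S')(E, T) = 225 (Function('S')(E, T) = Pow(Add(3, 12), 2) = Pow(15, 2) = 225)
Add(Function('q')(-465), Function('S')(450, -553)) = Add(Mul(-335, Pow(-465, Rational(1, 2))), 225) = Add(Mul(-335, Mul(I, Pow(465, Rational(1, 2)))), 225) = Add(Mul(-335, I, Pow(465, Rational(1, 2))), 225) = Add(225, Mul(-335, I, Pow(465, Rational(1, 2))))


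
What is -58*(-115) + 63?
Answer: 6733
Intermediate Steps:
-58*(-115) + 63 = 6670 + 63 = 6733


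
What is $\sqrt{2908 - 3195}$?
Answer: $i \sqrt{287} \approx 16.941 i$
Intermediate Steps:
$\sqrt{2908 - 3195} = \sqrt{-287} = i \sqrt{287}$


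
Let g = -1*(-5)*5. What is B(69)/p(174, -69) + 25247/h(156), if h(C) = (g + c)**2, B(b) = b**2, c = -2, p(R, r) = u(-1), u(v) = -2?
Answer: -2468075/1058 ≈ -2332.8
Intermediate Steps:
p(R, r) = -2
g = 25 (g = 5*5 = 25)
h(C) = 529 (h(C) = (25 - 2)**2 = 23**2 = 529)
B(69)/p(174, -69) + 25247/h(156) = 69**2/(-2) + 25247/529 = 4761*(-1/2) + 25247*(1/529) = -4761/2 + 25247/529 = -2468075/1058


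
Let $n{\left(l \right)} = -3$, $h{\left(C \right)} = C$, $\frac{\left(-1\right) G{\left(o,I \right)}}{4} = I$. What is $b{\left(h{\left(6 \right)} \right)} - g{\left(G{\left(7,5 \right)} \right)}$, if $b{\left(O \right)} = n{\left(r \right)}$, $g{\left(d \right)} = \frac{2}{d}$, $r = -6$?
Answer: $- \frac{29}{10} \approx -2.9$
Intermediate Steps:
$G{\left(o,I \right)} = - 4 I$
$b{\left(O \right)} = -3$
$b{\left(h{\left(6 \right)} \right)} - g{\left(G{\left(7,5 \right)} \right)} = -3 - \frac{2}{\left(-4\right) 5} = -3 - \frac{2}{-20} = -3 - 2 \left(- \frac{1}{20}\right) = -3 - - \frac{1}{10} = -3 + \frac{1}{10} = - \frac{29}{10}$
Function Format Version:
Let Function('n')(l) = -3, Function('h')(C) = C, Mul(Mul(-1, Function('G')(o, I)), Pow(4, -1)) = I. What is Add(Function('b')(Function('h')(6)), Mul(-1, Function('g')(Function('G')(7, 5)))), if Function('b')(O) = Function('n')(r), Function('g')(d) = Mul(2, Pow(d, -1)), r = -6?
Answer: Rational(-29, 10) ≈ -2.9000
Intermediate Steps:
Function('G')(o, I) = Mul(-4, I)
Function('b')(O) = -3
Add(Function('b')(Function('h')(6)), Mul(-1, Function('g')(Function('G')(7, 5)))) = Add(-3, Mul(-1, Mul(2, Pow(Mul(-4, 5), -1)))) = Add(-3, Mul(-1, Mul(2, Pow(-20, -1)))) = Add(-3, Mul(-1, Mul(2, Rational(-1, 20)))) = Add(-3, Mul(-1, Rational(-1, 10))) = Add(-3, Rational(1, 10)) = Rational(-29, 10)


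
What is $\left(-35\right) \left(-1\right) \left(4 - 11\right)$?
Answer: $-245$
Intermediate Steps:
$\left(-35\right) \left(-1\right) \left(4 - 11\right) = 35 \left(-7\right) = -245$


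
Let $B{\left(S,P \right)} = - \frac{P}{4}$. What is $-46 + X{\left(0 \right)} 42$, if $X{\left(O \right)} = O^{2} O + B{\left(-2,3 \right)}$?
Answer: $- \frac{155}{2} \approx -77.5$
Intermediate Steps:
$B{\left(S,P \right)} = - \frac{P}{4}$
$X{\left(O \right)} = - \frac{3}{4} + O^{3}$ ($X{\left(O \right)} = O^{2} O - \frac{3}{4} = O^{3} - \frac{3}{4} = - \frac{3}{4} + O^{3}$)
$-46 + X{\left(0 \right)} 42 = -46 + \left(- \frac{3}{4} + 0^{3}\right) 42 = -46 + \left(- \frac{3}{4} + 0\right) 42 = -46 - \frac{63}{2} = - \frac{155}{2}$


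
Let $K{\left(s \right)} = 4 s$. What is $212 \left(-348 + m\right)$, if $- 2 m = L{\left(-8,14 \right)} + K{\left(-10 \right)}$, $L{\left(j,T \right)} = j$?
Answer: $-68688$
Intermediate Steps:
$m = 24$ ($m = - \frac{-8 + 4 \left(-10\right)}{2} = - \frac{-8 - 40}{2} = \left(- \frac{1}{2}\right) \left(-48\right) = 24$)
$212 \left(-348 + m\right) = 212 \left(-348 + 24\right) = 212 \left(-324\right) = -68688$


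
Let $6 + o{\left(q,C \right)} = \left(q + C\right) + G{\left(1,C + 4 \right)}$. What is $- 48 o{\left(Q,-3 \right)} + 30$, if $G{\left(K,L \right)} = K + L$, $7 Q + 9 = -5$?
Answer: $462$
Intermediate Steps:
$Q = -2$ ($Q = - \frac{9}{7} + \frac{1}{7} \left(-5\right) = - \frac{9}{7} - \frac{5}{7} = -2$)
$o{\left(q,C \right)} = -1 + q + 2 C$ ($o{\left(q,C \right)} = -6 + \left(\left(q + C\right) + \left(1 + \left(C + 4\right)\right)\right) = -6 + \left(\left(C + q\right) + \left(1 + \left(4 + C\right)\right)\right) = -6 + \left(\left(C + q\right) + \left(5 + C\right)\right) = -6 + \left(5 + q + 2 C\right) = -1 + q + 2 C$)
$- 48 o{\left(Q,-3 \right)} + 30 = - 48 \left(-1 - 2 + 2 \left(-3\right)\right) + 30 = - 48 \left(-1 - 2 - 6\right) + 30 = \left(-48\right) \left(-9\right) + 30 = 432 + 30 = 462$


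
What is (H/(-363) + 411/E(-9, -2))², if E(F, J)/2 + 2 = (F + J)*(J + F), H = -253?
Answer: 362407369/61685316 ≈ 5.8751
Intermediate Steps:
E(F, J) = -4 + 2*(F + J)² (E(F, J) = -4 + 2*((F + J)*(J + F)) = -4 + 2*((F + J)*(F + J)) = -4 + 2*(F + J)²)
(H/(-363) + 411/E(-9, -2))² = (-253/(-363) + 411/(-4 + 2*(-9 - 2)²))² = (-253*(-1/363) + 411/(-4 + 2*(-11)²))² = (23/33 + 411/(-4 + 2*121))² = (23/33 + 411/(-4 + 242))² = (23/33 + 411/238)² = (19037/7854)² = 362407369/61685316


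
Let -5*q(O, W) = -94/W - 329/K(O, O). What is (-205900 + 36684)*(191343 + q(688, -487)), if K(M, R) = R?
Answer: -3390170607146416/104705 ≈ -3.2378e+10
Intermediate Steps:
q(O, W) = 94/(5*W) + 329/(5*O) (q(O, W) = -(-94/W - 329/O)/5 = -(-329/O - 94/W)/5 = 94/(5*W) + 329/(5*O))
(-205900 + 36684)*(191343 + q(688, -487)) = (-205900 + 36684)*(191343 + ((94/5)/(-487) + (329/5)/688)) = -169216*(191343 + ((94/5)*(-1/487) + (329/5)*(1/688))) = -169216*(191343 + (-94/2435 + 329/3440)) = -169216*(191343 + 95551/1675280) = -169216*320553196591/1675280 = -3390170607146416/104705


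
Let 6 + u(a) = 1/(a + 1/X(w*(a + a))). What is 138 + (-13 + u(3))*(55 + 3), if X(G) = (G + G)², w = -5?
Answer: -10203364/10801 ≈ -944.67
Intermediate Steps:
X(G) = 4*G² (X(G) = (2*G)² = 4*G²)
u(a) = -6 + 1/(a + 1/(400*a²)) (u(a) = -6 + 1/(a + 1/(4*(-5*(a + a))²)) = -6 + 1/(a + 1/(4*(-10*a)²)) = -6 + 1/(a + 1/(4*(100*a²))) = -6 + 1/(a + 1/(400*a²)))
138 + (-13 + u(3))*(55 + 3) = 138 + (-13 + 2*(-3 - 1200*3³ + 200*3²)/(1 + 400*3³))*(55 + 3) = 138 + (-13 + 2*(-3 - 1200*27 + 200*9)/(1 + 400*27))*58 = 138 + (-13 + 2*(-3 - 32400 + 1800)/(1 + 10800))*58 = 138 + (-13 + 2*(-30603)/10801)*58 = 138 + (-13 + 2*(1/10801)*(-30603))*58 = 138 + (-13 - 61206/10801)*58 = 138 - 201619/10801*58 = 138 - 11693902/10801 = -10203364/10801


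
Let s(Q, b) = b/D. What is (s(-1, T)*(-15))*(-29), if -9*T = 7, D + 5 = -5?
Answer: 203/6 ≈ 33.833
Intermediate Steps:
D = -10 (D = -5 - 5 = -10)
T = -7/9 (T = -1/9*7 = -7/9 ≈ -0.77778)
s(Q, b) = -b/10 (s(Q, b) = b/(-10) = b*(-1/10) = -b/10)
(s(-1, T)*(-15))*(-29) = (-1/10*(-7/9)*(-15))*(-29) = ((7/90)*(-15))*(-29) = -7/6*(-29) = 203/6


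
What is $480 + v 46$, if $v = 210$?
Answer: $10140$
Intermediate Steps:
$480 + v 46 = 480 + 210 \cdot 46 = 480 + 9660 = 10140$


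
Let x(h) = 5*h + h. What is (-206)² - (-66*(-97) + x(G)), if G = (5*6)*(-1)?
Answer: 36214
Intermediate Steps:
G = -30 (G = 30*(-1) = -30)
x(h) = 6*h
(-206)² - (-66*(-97) + x(G)) = (-206)² - (-66*(-97) + 6*(-30)) = 42436 - (6402 - 180) = 42436 - 1*6222 = 42436 - 6222 = 36214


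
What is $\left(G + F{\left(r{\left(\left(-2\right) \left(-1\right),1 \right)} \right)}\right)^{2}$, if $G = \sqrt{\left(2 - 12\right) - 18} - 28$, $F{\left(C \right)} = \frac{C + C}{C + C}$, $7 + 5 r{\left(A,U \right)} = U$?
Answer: $701 - 108 i \sqrt{7} \approx 701.0 - 285.74 i$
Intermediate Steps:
$r{\left(A,U \right)} = - \frac{7}{5} + \frac{U}{5}$
$F{\left(C \right)} = 1$ ($F{\left(C \right)} = \frac{2 C}{2 C} = 2 C \frac{1}{2 C} = 1$)
$G = -28 + 2 i \sqrt{7}$ ($G = \sqrt{\left(2 - 12\right) - 18} - 28 = \sqrt{-10 - 18} - 28 = \sqrt{-28} - 28 = 2 i \sqrt{7} - 28 = -28 + 2 i \sqrt{7} \approx -28.0 + 5.2915 i$)
$\left(G + F{\left(r{\left(\left(-2\right) \left(-1\right),1 \right)} \right)}\right)^{2} = \left(\left(-28 + 2 i \sqrt{7}\right) + 1\right)^{2} = \left(-27 + 2 i \sqrt{7}\right)^{2}$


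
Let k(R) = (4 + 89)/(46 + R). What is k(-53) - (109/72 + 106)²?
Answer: -419943679/36288 ≈ -11573.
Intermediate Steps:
k(R) = 93/(46 + R)
k(-53) - (109/72 + 106)² = 93/(46 - 53) - (109/72 + 106)² = 93/(-7) - (109*(1/72) + 106)² = 93*(-⅐) - (109/72 + 106)² = -93/7 - (7741/72)² = -93/7 - 1*59923081/5184 = -93/7 - 59923081/5184 = -419943679/36288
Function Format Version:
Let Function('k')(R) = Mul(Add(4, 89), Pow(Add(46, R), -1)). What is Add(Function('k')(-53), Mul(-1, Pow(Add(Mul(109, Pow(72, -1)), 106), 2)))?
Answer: Rational(-419943679, 36288) ≈ -11573.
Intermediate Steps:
Function('k')(R) = Mul(93, Pow(Add(46, R), -1))
Add(Function('k')(-53), Mul(-1, Pow(Add(Mul(109, Pow(72, -1)), 106), 2))) = Add(Mul(93, Pow(Add(46, -53), -1)), Mul(-1, Pow(Add(Mul(109, Pow(72, -1)), 106), 2))) = Add(Mul(93, Pow(-7, -1)), Mul(-1, Pow(Add(Mul(109, Rational(1, 72)), 106), 2))) = Add(Mul(93, Rational(-1, 7)), Mul(-1, Pow(Add(Rational(109, 72), 106), 2))) = Add(Rational(-93, 7), Mul(-1, Pow(Rational(7741, 72), 2))) = Add(Rational(-93, 7), Mul(-1, Rational(59923081, 5184))) = Add(Rational(-93, 7), Rational(-59923081, 5184)) = Rational(-419943679, 36288)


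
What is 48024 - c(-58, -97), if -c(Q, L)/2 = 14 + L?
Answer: 47858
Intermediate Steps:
c(Q, L) = -28 - 2*L (c(Q, L) = -2*(14 + L) = -28 - 2*L)
48024 - c(-58, -97) = 48024 - (-28 - 2*(-97)) = 48024 - (-28 + 194) = 48024 - 1*166 = 48024 - 166 = 47858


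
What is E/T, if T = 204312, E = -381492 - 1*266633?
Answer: -648125/204312 ≈ -3.1722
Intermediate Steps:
E = -648125 (E = -381492 - 266633 = -648125)
E/T = -648125/204312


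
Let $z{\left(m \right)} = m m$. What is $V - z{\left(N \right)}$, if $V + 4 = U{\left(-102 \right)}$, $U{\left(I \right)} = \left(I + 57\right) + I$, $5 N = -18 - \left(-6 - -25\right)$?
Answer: $- \frac{5144}{25} \approx -205.76$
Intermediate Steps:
$N = - \frac{37}{5}$ ($N = \frac{-18 - \left(-6 - -25\right)}{5} = \frac{-18 - \left(-6 + 25\right)}{5} = \frac{-18 - 19}{5} = \frac{1}{5} \left(-37\right) = - \frac{37}{5} \approx -7.4$)
$z{\left(m \right)} = m^{2}$
$U{\left(I \right)} = 57 + 2 I$ ($U{\left(I \right)} = \left(57 + I\right) + I = 57 + 2 I$)
$V = -151$ ($V = -4 + \left(57 + 2 \left(-102\right)\right) = -4 + \left(57 - 204\right) = -4 - 147 = -151$)
$V - z{\left(N \right)} = -151 - \left(- \frac{37}{5}\right)^{2} = -151 - \frac{1369}{25} = - \frac{5144}{25}$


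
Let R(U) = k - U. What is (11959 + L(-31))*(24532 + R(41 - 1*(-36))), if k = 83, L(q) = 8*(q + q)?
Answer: 281279094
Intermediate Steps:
L(q) = 16*q (L(q) = 8*(2*q) = 16*q)
R(U) = 83 - U
(11959 + L(-31))*(24532 + R(41 - 1*(-36))) = (11959 + 16*(-31))*(24532 + (83 - (41 - 1*(-36)))) = (11959 - 496)*(24532 + (83 - (41 + 36))) = 11463*(24532 + (83 - 1*77)) = 11463*(24532 + (83 - 77)) = 11463*(24532 + 6) = 11463*24538 = 281279094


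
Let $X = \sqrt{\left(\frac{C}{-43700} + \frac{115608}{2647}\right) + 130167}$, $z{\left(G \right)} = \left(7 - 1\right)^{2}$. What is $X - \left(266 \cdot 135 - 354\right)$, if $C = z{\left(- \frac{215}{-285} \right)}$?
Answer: $-35556 + \frac{\sqrt{4355693913171970578}}{5783695} \approx -35195.0$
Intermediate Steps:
$z{\left(G \right)} = 36$ ($z{\left(G \right)} = 6^{2} = 36$)
$C = 36$
$X = \frac{\sqrt{4355693913171970578}}{5783695}$ ($X = \sqrt{\left(\frac{36}{-43700} + \frac{115608}{2647}\right) + 130167} = \sqrt{\left(36 \left(- \frac{1}{43700}\right) + 115608 \cdot \frac{1}{2647}\right) + 130167} = \sqrt{\left(- \frac{9}{10925} + \frac{115608}{2647}\right) + 130167} = \sqrt{\frac{1262993577}{28918475} + 130167} = \sqrt{\frac{3765494128902}{28918475}} = \frac{\sqrt{4355693913171970578}}{5783695} \approx 360.85$)
$X - \left(266 \cdot 135 - 354\right) = \frac{\sqrt{4355693913171970578}}{5783695} - \left(266 \cdot 135 - 354\right) = \frac{\sqrt{4355693913171970578}}{5783695} - \left(35910 - 354\right) = \frac{\sqrt{4355693913171970578}}{5783695} - 35556 = -35556 + \frac{\sqrt{4355693913171970578}}{5783695}$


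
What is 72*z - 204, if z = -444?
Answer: -32172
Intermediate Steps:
72*z - 204 = 72*(-444) - 204 = -31968 - 204 = -32172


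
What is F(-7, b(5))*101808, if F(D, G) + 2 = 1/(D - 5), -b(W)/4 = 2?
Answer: -212100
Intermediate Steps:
b(W) = -8 (b(W) = -4*2 = -8)
F(D, G) = -2 + 1/(-5 + D) (F(D, G) = -2 + 1/(D - 5) = -2 + 1/(-5 + D))
F(-7, b(5))*101808 = ((11 - 2*(-7))/(-5 - 7))*101808 = ((11 + 14)/(-12))*101808 = -1/12*25*101808 = -25/12*101808 = -212100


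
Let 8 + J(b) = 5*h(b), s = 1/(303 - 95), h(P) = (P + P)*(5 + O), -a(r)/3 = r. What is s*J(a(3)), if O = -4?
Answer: -49/104 ≈ -0.47115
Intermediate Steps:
a(r) = -3*r
h(P) = 2*P (h(P) = (P + P)*(5 - 4) = (2*P)*1 = 2*P)
s = 1/208 ≈ 0.0048077
J(b) = -8 + 10*b (J(b) = -8 + 5*(2*b) = -8 + 10*b)
s*J(a(3)) = (-8 + 10*(-3*3))/208 = (-8 + 10*(-9))/208 = (-8 - 90)/208 = (1/208)*(-98) = -49/104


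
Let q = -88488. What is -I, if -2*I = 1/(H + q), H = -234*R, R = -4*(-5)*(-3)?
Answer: -1/148896 ≈ -6.7161e-6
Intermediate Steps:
R = -60 (R = 20*(-3) = -60)
H = 14040 (H = -234*(-60) = 14040)
I = 1/148896 (I = -1/(2*(14040 - 88488)) = -½/(-74448) = -½*(-1/74448) = 1/148896 ≈ 6.7161e-6)
-I = -1*1/148896 = -1/148896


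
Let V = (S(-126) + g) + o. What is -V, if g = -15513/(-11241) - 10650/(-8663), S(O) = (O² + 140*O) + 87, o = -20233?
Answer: 711119616587/32460261 ≈ 21907.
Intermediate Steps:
S(O) = 87 + O² + 140*O
g = 84701923/32460261 (g = -15513*(-1/11241) - 10650*(-1/8663) = 5171/3747 + 10650/8663 = 84701923/32460261 ≈ 2.6094)
V = -711119616587/32460261 (V = ((87 + (-126)² + 140*(-126)) + 84701923/32460261) - 20233 = ((87 + 15876 - 17640) + 84701923/32460261) - 20233 = (-1677 + 84701923/32460261) - 20233 = -54351155774/32460261 - 20233 = -711119616587/32460261 ≈ -21907.)
-V = -1*(-711119616587/32460261) = 711119616587/32460261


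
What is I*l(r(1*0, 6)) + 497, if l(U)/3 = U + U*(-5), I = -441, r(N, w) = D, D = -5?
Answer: -25963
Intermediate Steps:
r(N, w) = -5
l(U) = -12*U (l(U) = 3*(U + U*(-5)) = 3*(U - 5*U) = 3*(-4*U) = -12*U)
I*l(r(1*0, 6)) + 497 = -(-5292)*(-5) + 497 = -441*60 + 497 = -26460 + 497 = -25963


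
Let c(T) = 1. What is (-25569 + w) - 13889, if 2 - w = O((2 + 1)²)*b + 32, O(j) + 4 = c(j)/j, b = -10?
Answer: -355742/9 ≈ -39527.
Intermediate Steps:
O(j) = -4 + 1/j
w = -620/9 (w = 2 - ((-4 + 1/((2 + 1)²))*(-10) + 32) = 2 - ((-4 + 1/(3²))*(-10) + 32) = 2 - ((-4 + 1/9)*(-10) + 32) = 2 - ((-4 + ⅑)*(-10) + 32) = 2 - (-35/9*(-10) + 32) = 2 - (350/9 + 32) = 2 - 1*638/9 = 2 - 638/9 = -620/9 ≈ -68.889)
(-25569 + w) - 13889 = (-25569 - 620/9) - 13889 = -230741/9 - 13889 = -355742/9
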